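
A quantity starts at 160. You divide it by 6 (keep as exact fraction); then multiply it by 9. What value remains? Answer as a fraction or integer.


Start with 160.
Step 1: Divide by 6: 160 / 6 = 80/3
Step 2: Multiply by 9: 80/3 * 9 = 240
Final result = 240

240


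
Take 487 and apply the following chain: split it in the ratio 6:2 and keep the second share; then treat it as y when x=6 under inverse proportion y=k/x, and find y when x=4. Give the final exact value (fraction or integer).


Start with 487.
Step 1: Split 6:2, second share = 487 * 2/8 = 487/4
Step 2: Inverse prop: k = (487/4)*6; new y = k/4 = 487/4*6/4 = 1461/8
Final result = 1461/8

1461/8


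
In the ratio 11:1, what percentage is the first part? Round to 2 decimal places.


Total parts = 11 + 1 = 12
First part fraction = 11/12
Percentage = (11/12) * 100
= 0.916667 * 100
= 91.67%

91.67


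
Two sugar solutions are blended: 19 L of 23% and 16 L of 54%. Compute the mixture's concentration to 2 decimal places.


Solute in mixture 1 = 23% of 19 L = 19*23/100 = 437/100 L
Solute in mixture 2 = 54% of 16 L = 16*54/100 = 216/25 L
Total solute = 437/100 + 216/25 = 1301/100 L
Total volume = 19 + 16 = 35 L
Final concentration = 1301/100/35 * 100 = 37.17%

37.17


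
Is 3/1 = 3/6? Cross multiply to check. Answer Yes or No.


Cross multiply to check 3/1 = 3/6
Left cross product: 3 * 6 = 18
Right cross product: 1 * 3 = 3
18 != 3
Not equal, so proportions differ => No

No


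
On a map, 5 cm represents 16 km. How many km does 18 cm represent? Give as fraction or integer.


Map scale: 5 cm = 16 km
Measured distance on map = 18 cm
Set up proportion: 18 * 16 / 5
= 288 / 5
= 288/5 km

288/5


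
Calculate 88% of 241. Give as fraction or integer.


Compute 88% of 241
Convert percentage: 88% = 88/100
Multiply: 241 * 88/100
= 21208/100
= 5302/25

5302/25


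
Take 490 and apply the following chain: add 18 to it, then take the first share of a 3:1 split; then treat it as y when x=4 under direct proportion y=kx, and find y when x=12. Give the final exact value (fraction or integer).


Start with 490.
Step 1: Add 18: 490+18=508; split 3:1 first = 508*3/4 = 381
Step 2: Direct prop: k = (381)/4; new y = k*12 = 381*12/4 = 1143
Final result = 1143

1143


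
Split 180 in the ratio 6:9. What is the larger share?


Total parts = 6 + 9 = 15
Value per part = 180 / 15 = 12
First share = 6 * 12 = 72
Second share = 9 * 12 = 108
Larger share = 108

108


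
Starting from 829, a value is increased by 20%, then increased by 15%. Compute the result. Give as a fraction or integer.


Start: 829
Step 1: increase by 20% => multiply by 120/100
  829 * 120/100 = 4974/5
Step 2: increase by 15% => multiply by 115/100
  4974/5 * 115/100 = 57201/50
Final value = 57201/50

57201/50


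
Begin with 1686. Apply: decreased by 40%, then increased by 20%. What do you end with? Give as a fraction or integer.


Start: 1686
Step 1: decrease by 40% => multiply by 60/100
  1686 * 60/100 = 5058/5
Step 2: increase by 20% => multiply by 120/100
  5058/5 * 120/100 = 30348/25
Final value = 30348/25

30348/25


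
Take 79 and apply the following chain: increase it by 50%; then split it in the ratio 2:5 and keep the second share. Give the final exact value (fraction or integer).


Start with 79.
Step 1: Increase by 50%: 79 * 150/100 = 237/2
Step 2: Split 2:5, second share = 237/2 * 5/7 = 1185/14
Final result = 1185/14

1185/14


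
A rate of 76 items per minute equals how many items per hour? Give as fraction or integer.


Converting from per minute to per hour
Rate = 76 items per minute
Multiply by 60: 76 * 60
= 4560 items per hour

4560


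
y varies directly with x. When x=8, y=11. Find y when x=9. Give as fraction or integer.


Direct proportion: y = kx
Find k: k = 11/8 = 11/8
Compute y at x=9: y = 11/8 * 9
y = 99/8

99/8


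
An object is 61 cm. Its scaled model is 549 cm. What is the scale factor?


Original length = 61 cm
Scaled length = 549 cm
Scale factor = 549 / 61
= 9

9


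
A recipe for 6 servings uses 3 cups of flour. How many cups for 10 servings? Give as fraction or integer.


Original: 3 cups for 6 servings
Target servings = 10
Scaling factor = 10/6
New amount = 3 * 10/6
= 30/6
= 5 cups

5


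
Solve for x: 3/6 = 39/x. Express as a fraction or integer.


Setting up: 3/6 = 39/x
Cross multiply: 3 * x = 6 * 39
3x = 234
x = 234/3
x = 78

78


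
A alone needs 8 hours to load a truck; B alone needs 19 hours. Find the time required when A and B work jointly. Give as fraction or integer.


Rate of A = 1/8 job per hour
Rate of B = 1/19 job per hour
Combined rate = 1/8 + 1/19
Find common denominator: (19 + 8)/(8*19) = 27/152
Combined rate = 27/152 job per hour
Time together = 1 / (27/152) = 152/27 hours

152/27


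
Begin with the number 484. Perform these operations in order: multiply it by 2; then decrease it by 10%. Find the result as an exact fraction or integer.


Start with 484.
Step 1: Multiply by 2: 484 * 2 = 968
Step 2: Decrease by 10%: 968 * 90/100 = 4356/5
Final result = 4356/5

4356/5


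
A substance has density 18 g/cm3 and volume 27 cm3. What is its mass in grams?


Using mass = density * volume
Density = 18 g/cm3
Volume = 27 cm3
Mass = 18 * 27
= 486 g

486


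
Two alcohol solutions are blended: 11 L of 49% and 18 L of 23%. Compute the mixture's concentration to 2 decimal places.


Solute in mixture 1 = 49% of 11 L = 11*49/100 = 539/100 L
Solute in mixture 2 = 23% of 18 L = 18*23/100 = 207/50 L
Total solute = 539/100 + 207/50 = 953/100 L
Total volume = 11 + 18 = 29 L
Final concentration = 953/100/29 * 100 = 32.86%

32.86


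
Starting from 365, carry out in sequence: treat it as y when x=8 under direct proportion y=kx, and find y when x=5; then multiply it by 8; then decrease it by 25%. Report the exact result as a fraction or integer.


Start with 365.
Step 1: Direct prop: k = (365)/8; new y = k*5 = 365*5/8 = 1825/8
Step 2: Multiply by 8: 1825/8 * 8 = 1825
Step 3: Decrease by 25%: 1825 * 75/100 = 5475/4
Final result = 5475/4

5475/4


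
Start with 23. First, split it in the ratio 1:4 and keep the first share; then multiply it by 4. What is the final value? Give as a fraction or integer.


Start with 23.
Step 1: Split 1:4, first share = 23 * 1/5 = 23/5
Step 2: Multiply by 4: 23/5 * 4 = 92/5
Final result = 92/5

92/5


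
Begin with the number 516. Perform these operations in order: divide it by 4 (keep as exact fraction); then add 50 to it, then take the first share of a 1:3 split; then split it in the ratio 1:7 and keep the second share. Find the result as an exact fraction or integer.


Start with 516.
Step 1: Divide by 4: 516 / 4 = 129
Step 2: Add 50: 129+50=179; split 1:3 first = 179*1/4 = 179/4
Step 3: Split 1:7, second share = 179/4 * 7/8 = 1253/32
Final result = 1253/32

1253/32


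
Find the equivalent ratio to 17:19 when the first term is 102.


Original ratio: 17:19
First term target: 102
Scale factor = 102 / 17 = 6
Multiply second term: 19 * 6 = 114
Equivalent ratio = 102:114

102:114


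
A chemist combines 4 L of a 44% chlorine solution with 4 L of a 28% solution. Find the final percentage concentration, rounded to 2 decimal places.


Solute in mixture 1 = 44% of 4 L = 4*44/100 = 44/25 L
Solute in mixture 2 = 28% of 4 L = 4*28/100 = 28/25 L
Total solute = 44/25 + 28/25 = 72/25 L
Total volume = 4 + 4 = 8 L
Final concentration = 72/25/8 * 100 = 36.00%

36.00


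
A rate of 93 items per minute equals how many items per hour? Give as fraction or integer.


Converting from per minute to per hour
Rate = 93 items per minute
Multiply by 60: 93 * 60
= 5580 items per hour

5580


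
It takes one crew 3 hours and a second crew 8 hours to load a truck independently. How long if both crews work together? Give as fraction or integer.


Rate of A = 1/3 job per hour
Rate of B = 1/8 job per hour
Combined rate = 1/3 + 1/8
Find common denominator: (8 + 3)/(3*8) = 11/24
Combined rate = 11/24 job per hour
Time together = 1 / (11/24) = 24/11 hours

24/11


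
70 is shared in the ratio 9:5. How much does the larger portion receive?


Total parts = 9 + 5 = 14
Value per part = 70 / 14 = 5
First share = 9 * 5 = 45
Second share = 5 * 5 = 25
Larger share = 45

45


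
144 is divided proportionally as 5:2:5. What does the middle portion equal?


Ratio = 5:2:5
Total parts = 5 + 2 + 5 = 12
Value per part = 144 / 12 = 12
First share = 5 * 12 = 60
Middle share = 2 * 12 = 24
Third share = 5 * 12 = 60

24


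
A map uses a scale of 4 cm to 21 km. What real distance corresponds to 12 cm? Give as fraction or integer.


Map scale: 4 cm = 21 km
Measured distance on map = 12 cm
Set up proportion: 12 * 21 / 4
= 252 / 4
= 63 km

63


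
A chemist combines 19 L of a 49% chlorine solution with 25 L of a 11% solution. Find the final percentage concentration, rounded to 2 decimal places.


Solute in mixture 1 = 49% of 19 L = 19*49/100 = 931/100 L
Solute in mixture 2 = 11% of 25 L = 25*11/100 = 11/4 L
Total solute = 931/100 + 11/4 = 603/50 L
Total volume = 19 + 25 = 44 L
Final concentration = 603/50/44 * 100 = 27.41%

27.41


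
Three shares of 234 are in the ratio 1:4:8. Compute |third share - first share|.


Total parts = 1 + 4 + 8 = 13
Value per part = 234 / 13 = 18
Shares: 1*18=18, 4*18=72, 8*18=144
Third share = 144, first share = 18
Difference = |144 - 18| = 126

126


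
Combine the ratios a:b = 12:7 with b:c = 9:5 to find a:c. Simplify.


Given a:b = 12:7 and b:c = 9:5
Make b consistent. Multiply first ratio by 9: a:b = 108:63
Multiply second ratio by 7: b:c = 63:35
Now b = 63 in both, so a:b:c = 108:63:35
Therefore a:c = 108:35
Simplify by GCD: a:c = 108:35

108:35


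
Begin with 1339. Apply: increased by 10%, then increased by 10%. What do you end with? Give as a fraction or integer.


Start: 1339
Step 1: increase by 10% => multiply by 110/100
  1339 * 110/100 = 14729/10
Step 2: increase by 10% => multiply by 110/100
  14729/10 * 110/100 = 162019/100
Final value = 162019/100

162019/100


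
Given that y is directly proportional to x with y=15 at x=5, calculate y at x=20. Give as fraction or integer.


Direct proportion: y = kx
Find k: k = 15/5 = 3
Compute y at x=20: y = 3 * 20
y = 60

60


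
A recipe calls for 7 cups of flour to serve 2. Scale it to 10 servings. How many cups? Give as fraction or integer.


Original: 7 cups for 2 servings
Target servings = 10
Scaling factor = 10/2
New amount = 7 * 10/2
= 70/2
= 35 cups

35


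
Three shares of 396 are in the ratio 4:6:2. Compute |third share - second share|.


Total parts = 4 + 6 + 2 = 12
Value per part = 396 / 12 = 33
Shares: 4*33=132, 6*33=198, 2*33=66
Third share = 66, second share = 198
Difference = |66 - 198| = 132

132


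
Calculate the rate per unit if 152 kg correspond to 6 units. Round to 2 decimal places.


Total kg = 152
Number of units = 6
Unit rate = 152 / 6
= 25.33 kg per unit

25.33


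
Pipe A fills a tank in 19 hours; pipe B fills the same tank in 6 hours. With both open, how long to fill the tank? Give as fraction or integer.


Rate of A = 1/19 job per hour
Rate of B = 1/6 job per hour
Combined rate = 1/19 + 1/6
Find common denominator: (6 + 19)/(19*6) = 25/114
Combined rate = 25/114 job per hour
Time together = 1 / (25/114) = 114/25 hours

114/25


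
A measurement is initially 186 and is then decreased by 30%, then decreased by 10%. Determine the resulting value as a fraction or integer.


Start: 186
Step 1: decrease by 30% => multiply by 70/100
  186 * 70/100 = 651/5
Step 2: decrease by 10% => multiply by 90/100
  651/5 * 90/100 = 5859/50
Final value = 5859/50

5859/50


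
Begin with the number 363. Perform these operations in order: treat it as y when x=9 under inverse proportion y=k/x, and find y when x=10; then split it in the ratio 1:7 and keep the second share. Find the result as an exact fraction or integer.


Start with 363.
Step 1: Inverse prop: k = (363)*9; new y = k/10 = 363*9/10 = 3267/10
Step 2: Split 1:7, second share = 3267/10 * 7/8 = 22869/80
Final result = 22869/80

22869/80


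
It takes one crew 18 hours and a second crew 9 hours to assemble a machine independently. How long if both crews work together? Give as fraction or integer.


Rate of A = 1/18 job per hour
Rate of B = 1/9 job per hour
Combined rate = 1/18 + 1/9
Find common denominator: (9 + 18)/(18*9) = 27/162
Combined rate = 1/6 job per hour
Time together = 1 / (1/6) = 6 hours

6


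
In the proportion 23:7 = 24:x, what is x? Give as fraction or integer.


Setting up: 23/7 = 24/x
Cross multiply: 23 * x = 7 * 24
23x = 168
x = 168/23
x = 168/23

168/23


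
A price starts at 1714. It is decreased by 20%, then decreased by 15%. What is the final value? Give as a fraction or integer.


Start: 1714
Step 1: decrease by 20% => multiply by 80/100
  1714 * 80/100 = 6856/5
Step 2: decrease by 15% => multiply by 85/100
  6856/5 * 85/100 = 29138/25
Final value = 29138/25

29138/25


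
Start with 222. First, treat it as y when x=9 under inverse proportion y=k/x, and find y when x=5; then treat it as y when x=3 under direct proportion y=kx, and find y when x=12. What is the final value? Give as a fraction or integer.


Start with 222.
Step 1: Inverse prop: k = (222)*9; new y = k/5 = 222*9/5 = 1998/5
Step 2: Direct prop: k = (1998/5)/3; new y = k*12 = 1998/5*12/3 = 7992/5
Final result = 7992/5

7992/5


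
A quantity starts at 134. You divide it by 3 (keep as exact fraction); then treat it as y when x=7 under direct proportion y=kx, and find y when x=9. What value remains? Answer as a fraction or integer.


Start with 134.
Step 1: Divide by 3: 134 / 3 = 134/3
Step 2: Direct prop: k = (134/3)/7; new y = k*9 = 134/3*9/7 = 402/7
Final result = 402/7

402/7


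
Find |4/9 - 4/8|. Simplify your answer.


Simplify: 4/9 = 4/9 and 4/8 = 1/2
Find common denominator: LCD = 18
Convert: 8/18 and 9/18
Difference = |8 - 9|/18 = 1/18
Simplified = 1/18

1/18


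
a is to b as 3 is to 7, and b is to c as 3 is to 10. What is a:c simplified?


Given a:b = 3:7 and b:c = 3:10
Make b consistent. Multiply first ratio by 3: a:b = 9:21
Multiply second ratio by 7: b:c = 21:70
Now b = 21 in both, so a:b:c = 9:21:70
Therefore a:c = 9:70
Simplify by GCD: a:c = 9:70

9:70


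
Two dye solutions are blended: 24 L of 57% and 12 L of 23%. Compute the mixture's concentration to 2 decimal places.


Solute in mixture 1 = 57% of 24 L = 24*57/100 = 342/25 L
Solute in mixture 2 = 23% of 12 L = 12*23/100 = 69/25 L
Total solute = 342/25 + 69/25 = 411/25 L
Total volume = 24 + 12 = 36 L
Final concentration = 411/25/36 * 100 = 45.67%

45.67


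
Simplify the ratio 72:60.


Find GCD(72, 60)
GCD = 12
Divide both by 12: 72/12 = 6, 60/12 = 5
Simplified ratio = 6:5

6:5


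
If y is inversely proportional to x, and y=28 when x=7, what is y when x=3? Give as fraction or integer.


Inverse proportion: y = k/x
Find k: k = 7 * 28 = 196
Compute y at x=3: y = 196/3
y = 196/3

196/3


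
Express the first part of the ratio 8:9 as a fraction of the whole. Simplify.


Total parts = 8 + 9 = 17
First part fraction = 8/17
Simplify: 8/17 = 8/17

8/17


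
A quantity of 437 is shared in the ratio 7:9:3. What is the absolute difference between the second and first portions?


Total parts = 7 + 9 + 3 = 19
Value per part = 437 / 19 = 23
Shares: 7*23=161, 9*23=207, 3*23=69
Second share = 207, first share = 161
Difference = |207 - 161| = 46

46


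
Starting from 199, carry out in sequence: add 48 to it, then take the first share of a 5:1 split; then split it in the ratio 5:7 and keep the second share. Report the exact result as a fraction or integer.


Start with 199.
Step 1: Add 48: 199+48=247; split 5:1 first = 247*5/6 = 1235/6
Step 2: Split 5:7, second share = 1235/6 * 7/12 = 8645/72
Final result = 8645/72

8645/72


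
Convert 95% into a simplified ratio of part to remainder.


Part = 95%, Remainder = 5%
Ratio = 95:5
GCD(95, 5) = 5
Simplify: 19:1 = 19:1

19:1


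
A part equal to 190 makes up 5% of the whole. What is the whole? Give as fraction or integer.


Given: 190 is 5% of the whole
Set up: 190 = 5/100 * whole
whole = 190 * 100 / 5
whole = 19000 / 5
whole = 3800

3800


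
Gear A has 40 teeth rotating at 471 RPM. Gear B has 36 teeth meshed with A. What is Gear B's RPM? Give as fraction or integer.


Gear ratio: teeth_A * RPM_A = teeth_B * RPM_B
40 * 471 = 36 * RPM_B
18840 = 36 * RPM_B
RPM_B = 18840 / 36
RPM_B = 1570/3

1570/3


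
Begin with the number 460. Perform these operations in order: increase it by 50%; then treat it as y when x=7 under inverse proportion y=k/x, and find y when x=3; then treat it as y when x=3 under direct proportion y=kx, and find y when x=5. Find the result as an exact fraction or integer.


Start with 460.
Step 1: Increase by 50%: 460 * 150/100 = 690
Step 2: Inverse prop: k = (690)*7; new y = k/3 = 690*7/3 = 1610
Step 3: Direct prop: k = (1610)/3; new y = k*5 = 1610*5/3 = 8050/3
Final result = 8050/3

8050/3


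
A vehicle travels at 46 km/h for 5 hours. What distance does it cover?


Using distance = speed * time
Speed = 46 km/h
Time = 5 hours
Distance = 46 * 5
= 230 km

230


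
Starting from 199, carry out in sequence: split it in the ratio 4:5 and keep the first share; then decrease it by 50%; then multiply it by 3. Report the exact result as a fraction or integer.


Start with 199.
Step 1: Split 4:5, first share = 199 * 4/9 = 796/9
Step 2: Decrease by 50%: 796/9 * 50/100 = 398/9
Step 3: Multiply by 3: 398/9 * 3 = 398/3
Final result = 398/3

398/3


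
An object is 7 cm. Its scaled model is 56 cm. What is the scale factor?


Original length = 7 cm
Scaled length = 56 cm
Scale factor = 56 / 7
= 8

8


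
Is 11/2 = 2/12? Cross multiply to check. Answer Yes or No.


Cross multiply to check 11/2 = 2/12
Left cross product: 11 * 12 = 132
Right cross product: 2 * 2 = 4
132 != 4
Not equal, so proportions differ => No

No


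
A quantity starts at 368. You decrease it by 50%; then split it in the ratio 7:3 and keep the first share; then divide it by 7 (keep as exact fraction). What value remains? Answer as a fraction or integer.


Start with 368.
Step 1: Decrease by 50%: 368 * 50/100 = 184
Step 2: Split 7:3, first share = 184 * 7/10 = 644/5
Step 3: Divide by 7: 644/5 / 7 = 92/5
Final result = 92/5

92/5


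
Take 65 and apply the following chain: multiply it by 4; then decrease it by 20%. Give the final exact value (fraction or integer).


Start with 65.
Step 1: Multiply by 4: 65 * 4 = 260
Step 2: Decrease by 20%: 260 * 80/100 = 208
Final result = 208

208


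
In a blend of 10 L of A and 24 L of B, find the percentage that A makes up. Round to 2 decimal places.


Volume of A = 10 L
Volume of B = 24 L
Total volume = 10 + 24 = 34 L
Percentage of A = (10/34) * 100
= 29.41%

29.41


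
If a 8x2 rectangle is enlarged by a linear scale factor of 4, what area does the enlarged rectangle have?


Original dimensions: 8 x 2
Enlargement factor = 4
New width = 8 * 4 = 32
New height = 2 * 4 = 8
New area = 32 * 8 = 256

256


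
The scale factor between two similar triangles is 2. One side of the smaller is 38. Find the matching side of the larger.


Similar triangles have proportional sides
Scale factor = 2
Smaller side = 38
Corresponding larger side = 38 * 2
= 76

76


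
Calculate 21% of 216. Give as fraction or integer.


Compute 21% of 216
Convert percentage: 21% = 21/100
Multiply: 216 * 21/100
= 4536/100
= 1134/25

1134/25


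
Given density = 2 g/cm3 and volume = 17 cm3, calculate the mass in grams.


Using mass = density * volume
Density = 2 g/cm3
Volume = 17 cm3
Mass = 2 * 17
= 34 g

34


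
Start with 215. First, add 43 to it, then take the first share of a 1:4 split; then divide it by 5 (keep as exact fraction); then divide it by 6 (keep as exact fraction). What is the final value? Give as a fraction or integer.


Start with 215.
Step 1: Add 43: 215+43=258; split 1:4 first = 258*1/5 = 258/5
Step 2: Divide by 5: 258/5 / 5 = 258/25
Step 3: Divide by 6: 258/25 / 6 = 43/25
Final result = 43/25

43/25


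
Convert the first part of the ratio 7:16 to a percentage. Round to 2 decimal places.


Total parts = 7 + 16 = 23
First part fraction = 7/23
Percentage = (7/23) * 100
= 0.304348 * 100
= 30.43%

30.43


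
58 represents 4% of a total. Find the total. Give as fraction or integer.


Given: 58 is 4% of the whole
Set up: 58 = 4/100 * whole
whole = 58 * 100 / 4
whole = 5800 / 4
whole = 1450

1450


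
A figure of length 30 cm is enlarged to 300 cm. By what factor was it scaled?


Original length = 30 cm
Scaled length = 300 cm
Scale factor = 300 / 30
= 10

10


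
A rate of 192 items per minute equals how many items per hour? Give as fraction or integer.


Converting from per minute to per hour
Rate = 192 items per minute
Multiply by 60: 192 * 60
= 11520 items per hour

11520


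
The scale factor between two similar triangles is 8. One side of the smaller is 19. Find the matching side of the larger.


Similar triangles have proportional sides
Scale factor = 8
Smaller side = 19
Corresponding larger side = 19 * 8
= 152

152


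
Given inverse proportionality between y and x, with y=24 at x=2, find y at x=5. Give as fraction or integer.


Inverse proportion: y = k/x
Find k: k = 2 * 24 = 48
Compute y at x=5: y = 48/5
y = 48/5

48/5


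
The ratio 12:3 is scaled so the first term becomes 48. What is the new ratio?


Original ratio: 12:3
First term target: 48
Scale factor = 48 / 12 = 4
Multiply second term: 3 * 4 = 12
Equivalent ratio = 48:12

48:12


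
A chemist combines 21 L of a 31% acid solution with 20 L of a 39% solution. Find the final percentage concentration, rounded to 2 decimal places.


Solute in mixture 1 = 31% of 21 L = 21*31/100 = 651/100 L
Solute in mixture 2 = 39% of 20 L = 20*39/100 = 39/5 L
Total solute = 651/100 + 39/5 = 1431/100 L
Total volume = 21 + 20 = 41 L
Final concentration = 1431/100/41 * 100 = 34.90%

34.90


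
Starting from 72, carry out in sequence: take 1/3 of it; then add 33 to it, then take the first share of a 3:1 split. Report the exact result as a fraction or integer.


Start with 72.
Step 1: Take 1/3: 72 * 1/3 = 24
Step 2: Add 33: 24+33=57; split 3:1 first = 57*3/4 = 171/4
Final result = 171/4

171/4


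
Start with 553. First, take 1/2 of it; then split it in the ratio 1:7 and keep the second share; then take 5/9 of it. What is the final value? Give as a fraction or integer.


Start with 553.
Step 1: Take 1/2: 553 * 1/2 = 553/2
Step 2: Split 1:7, second share = 553/2 * 7/8 = 3871/16
Step 3: Take 5/9: 3871/16 * 5/9 = 19355/144
Final result = 19355/144

19355/144


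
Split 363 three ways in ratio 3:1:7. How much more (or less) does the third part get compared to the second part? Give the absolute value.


Total parts = 3 + 1 + 7 = 11
Value per part = 363 / 11 = 33
Shares: 3*33=99, 1*33=33, 7*33=231
Third share = 231, second share = 33
Difference = |231 - 33| = 198

198


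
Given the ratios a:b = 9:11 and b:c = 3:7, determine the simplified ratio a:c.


Given a:b = 9:11 and b:c = 3:7
Make b consistent. Multiply first ratio by 3: a:b = 27:33
Multiply second ratio by 11: b:c = 33:77
Now b = 33 in both, so a:b:c = 27:33:77
Therefore a:c = 27:77
Simplify by GCD: a:c = 27:77

27:77


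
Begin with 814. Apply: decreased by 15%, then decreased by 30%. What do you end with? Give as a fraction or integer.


Start: 814
Step 1: decrease by 15% => multiply by 85/100
  814 * 85/100 = 6919/10
Step 2: decrease by 30% => multiply by 70/100
  6919/10 * 70/100 = 48433/100
Final value = 48433/100

48433/100


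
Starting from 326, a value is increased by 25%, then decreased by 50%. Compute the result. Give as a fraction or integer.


Start: 326
Step 1: increase by 25% => multiply by 125/100
  326 * 125/100 = 815/2
Step 2: decrease by 50% => multiply by 50/100
  815/2 * 50/100 = 815/4
Final value = 815/4

815/4


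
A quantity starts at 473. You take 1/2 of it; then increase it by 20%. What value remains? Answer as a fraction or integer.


Start with 473.
Step 1: Take 1/2: 473 * 1/2 = 473/2
Step 2: Increase by 20%: 473/2 * 120/100 = 1419/5
Final result = 1419/5

1419/5


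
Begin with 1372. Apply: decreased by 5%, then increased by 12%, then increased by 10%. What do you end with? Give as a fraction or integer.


Start: 1372
Step 1: decrease by 5% => multiply by 95/100
  1372 * 95/100 = 6517/5
Step 2: increase by 12% => multiply by 112/100
  6517/5 * 112/100 = 182476/125
Step 3: increase by 10% => multiply by 110/100
  182476/125 * 110/100 = 1003618/625
Final value = 1003618/625

1003618/625


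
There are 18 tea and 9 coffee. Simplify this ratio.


Find GCD(18, 9)
GCD = 9
Divide both by 9: 18/9 = 2, 9/9 = 1
Simplified ratio = 2:1

2:1


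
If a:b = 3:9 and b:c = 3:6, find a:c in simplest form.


Given a:b = 3:9 and b:c = 3:6
Make b consistent. Multiply first ratio by 3: a:b = 9:27
Multiply second ratio by 9: b:c = 27:54
Now b = 27 in both, so a:b:c = 9:27:54
Therefore a:c = 9:54
Simplify by GCD: a:c = 1:6

1:6


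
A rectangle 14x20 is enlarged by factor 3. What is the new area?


Original dimensions: 14 x 20
Enlargement factor = 3
New width = 14 * 3 = 42
New height = 20 * 3 = 60
New area = 42 * 60 = 2520

2520


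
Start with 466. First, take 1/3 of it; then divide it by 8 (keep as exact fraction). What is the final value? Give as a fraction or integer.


Start with 466.
Step 1: Take 1/3: 466 * 1/3 = 466/3
Step 2: Divide by 8: 466/3 / 8 = 233/12
Final result = 233/12

233/12


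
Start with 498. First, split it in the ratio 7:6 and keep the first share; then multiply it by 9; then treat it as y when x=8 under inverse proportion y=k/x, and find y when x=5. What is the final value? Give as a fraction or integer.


Start with 498.
Step 1: Split 7:6, first share = 498 * 7/13 = 3486/13
Step 2: Multiply by 9: 3486/13 * 9 = 31374/13
Step 3: Inverse prop: k = (31374/13)*8; new y = k/5 = 31374/13*8/5 = 250992/65
Final result = 250992/65

250992/65


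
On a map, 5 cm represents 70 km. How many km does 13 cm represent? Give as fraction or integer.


Map scale: 5 cm = 70 km
Measured distance on map = 13 cm
Set up proportion: 13 * 70 / 5
= 910 / 5
= 182 km

182


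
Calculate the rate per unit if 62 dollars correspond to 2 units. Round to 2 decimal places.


Total dollars = 62
Number of units = 2
Unit rate = 62 / 2
= 31 dollars per unit

31


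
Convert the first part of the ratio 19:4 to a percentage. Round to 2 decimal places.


Total parts = 19 + 4 = 23
First part fraction = 19/23
Percentage = (19/23) * 100
= 0.826087 * 100
= 82.61%

82.61


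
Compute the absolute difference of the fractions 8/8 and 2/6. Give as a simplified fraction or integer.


Simplify: 8/8 = 1 and 2/6 = 1/3
Find common denominator: LCD = 3
Convert: 3/3 and 1/3
Difference = |3 - 1|/3 = 2/3
Simplified = 2/3

2/3


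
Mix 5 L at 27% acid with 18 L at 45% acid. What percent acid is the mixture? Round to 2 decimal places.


Solute in mixture 1 = 27% of 5 L = 5*27/100 = 27/20 L
Solute in mixture 2 = 45% of 18 L = 18*45/100 = 81/10 L
Total solute = 27/20 + 81/10 = 189/20 L
Total volume = 5 + 18 = 23 L
Final concentration = 189/20/23 * 100 = 41.09%

41.09


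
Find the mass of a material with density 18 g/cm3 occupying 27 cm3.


Using mass = density * volume
Density = 18 g/cm3
Volume = 27 cm3
Mass = 18 * 27
= 486 g

486


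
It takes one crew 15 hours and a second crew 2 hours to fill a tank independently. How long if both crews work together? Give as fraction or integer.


Rate of A = 1/15 job per hour
Rate of B = 1/2 job per hour
Combined rate = 1/15 + 1/2
Find common denominator: (2 + 15)/(15*2) = 17/30
Combined rate = 17/30 job per hour
Time together = 1 / (17/30) = 30/17 hours

30/17


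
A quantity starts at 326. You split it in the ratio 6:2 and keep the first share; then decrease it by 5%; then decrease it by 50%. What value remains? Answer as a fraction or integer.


Start with 326.
Step 1: Split 6:2, first share = 326 * 6/8 = 489/2
Step 2: Decrease by 5%: 489/2 * 95/100 = 9291/40
Step 3: Decrease by 50%: 9291/40 * 50/100 = 9291/80
Final result = 9291/80

9291/80


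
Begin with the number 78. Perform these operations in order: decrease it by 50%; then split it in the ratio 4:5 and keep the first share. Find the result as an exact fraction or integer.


Start with 78.
Step 1: Decrease by 50%: 78 * 50/100 = 39
Step 2: Split 4:5, first share = 39 * 4/9 = 52/3
Final result = 52/3

52/3


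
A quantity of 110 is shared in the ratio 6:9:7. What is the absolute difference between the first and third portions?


Total parts = 6 + 9 + 7 = 22
Value per part = 110 / 22 = 5
Shares: 6*5=30, 9*5=45, 7*5=35
First share = 30, third share = 35
Difference = |30 - 35| = 5

5


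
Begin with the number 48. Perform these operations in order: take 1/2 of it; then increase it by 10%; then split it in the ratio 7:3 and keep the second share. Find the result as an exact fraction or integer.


Start with 48.
Step 1: Take 1/2: 48 * 1/2 = 24
Step 2: Increase by 10%: 24 * 110/100 = 132/5
Step 3: Split 7:3, second share = 132/5 * 3/10 = 198/25
Final result = 198/25

198/25


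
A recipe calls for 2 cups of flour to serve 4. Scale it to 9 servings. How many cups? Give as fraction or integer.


Original: 2 cups for 4 servings
Target servings = 9
Scaling factor = 9/4
New amount = 2 * 9/4
= 18/4
= 9/2 cups

9/2


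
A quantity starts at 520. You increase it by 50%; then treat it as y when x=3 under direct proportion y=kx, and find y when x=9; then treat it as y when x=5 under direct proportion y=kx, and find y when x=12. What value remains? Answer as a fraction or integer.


Start with 520.
Step 1: Increase by 50%: 520 * 150/100 = 780
Step 2: Direct prop: k = (780)/3; new y = k*9 = 780*9/3 = 2340
Step 3: Direct prop: k = (2340)/5; new y = k*12 = 2340*12/5 = 5616
Final result = 5616

5616


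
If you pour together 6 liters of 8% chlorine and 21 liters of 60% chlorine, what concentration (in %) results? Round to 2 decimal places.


Solute in mixture 1 = 8% of 6 L = 6*8/100 = 12/25 L
Solute in mixture 2 = 60% of 21 L = 21*60/100 = 63/5 L
Total solute = 12/25 + 63/5 = 327/25 L
Total volume = 6 + 21 = 27 L
Final concentration = 327/25/27 * 100 = 48.44%

48.44


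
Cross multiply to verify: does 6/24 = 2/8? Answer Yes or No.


Cross multiply to check 6/24 = 2/8
Left cross product: 6 * 8 = 48
Right cross product: 24 * 2 = 48
48 = 48
Equal, so proportions match => Yes

Yes


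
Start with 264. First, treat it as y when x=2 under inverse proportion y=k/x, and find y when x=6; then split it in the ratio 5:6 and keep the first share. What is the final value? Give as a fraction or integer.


Start with 264.
Step 1: Inverse prop: k = (264)*2; new y = k/6 = 264*2/6 = 88
Step 2: Split 5:6, first share = 88 * 5/11 = 40
Final result = 40

40


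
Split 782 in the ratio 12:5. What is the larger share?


Total parts = 12 + 5 = 17
Value per part = 782 / 17 = 46
First share = 12 * 46 = 552
Second share = 5 * 46 = 230
Larger share = 552

552


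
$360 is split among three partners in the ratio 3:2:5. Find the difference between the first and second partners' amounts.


Total parts = 3 + 2 + 5 = 10
Value per part = 360 / 10 = 36
Shares: 3*36=108, 2*36=72, 5*36=180
First share = 108, second share = 72
Difference = |108 - 72| = 36

36


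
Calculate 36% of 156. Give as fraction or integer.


Compute 36% of 156
Convert percentage: 36% = 36/100
Multiply: 156 * 36/100
= 5616/100
= 1404/25

1404/25


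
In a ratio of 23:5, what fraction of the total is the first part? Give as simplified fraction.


Total parts = 23 + 5 = 28
First part fraction = 23/28
Simplify: 23/28 = 23/28

23/28


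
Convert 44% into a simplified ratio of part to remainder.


Part = 44%, Remainder = 56%
Ratio = 44:56
GCD(44, 56) = 4
Simplify: 11:14 = 11:14

11:14


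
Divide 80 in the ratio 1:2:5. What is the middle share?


Ratio = 1:2:5
Total parts = 1 + 2 + 5 = 8
Value per part = 80 / 8 = 10
First share = 1 * 10 = 10
Middle share = 2 * 10 = 20
Third share = 5 * 10 = 50

20


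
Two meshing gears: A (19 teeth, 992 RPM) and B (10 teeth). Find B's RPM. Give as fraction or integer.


Gear ratio: teeth_A * RPM_A = teeth_B * RPM_B
19 * 992 = 10 * RPM_B
18848 = 10 * RPM_B
RPM_B = 18848 / 10
RPM_B = 9424/5

9424/5


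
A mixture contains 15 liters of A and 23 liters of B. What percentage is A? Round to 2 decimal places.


Volume of A = 15 L
Volume of B = 23 L
Total volume = 15 + 23 = 38 L
Percentage of A = (15/38) * 100
= 39.47%

39.47


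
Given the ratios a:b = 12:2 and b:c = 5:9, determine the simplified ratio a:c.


Given a:b = 12:2 and b:c = 5:9
Make b consistent. Multiply first ratio by 5: a:b = 60:10
Multiply second ratio by 2: b:c = 10:18
Now b = 10 in both, so a:b:c = 60:10:18
Therefore a:c = 60:18
Simplify by GCD: a:c = 10:3

10:3


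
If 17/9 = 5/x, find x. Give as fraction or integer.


Setting up: 17/9 = 5/x
Cross multiply: 17 * x = 9 * 5
17x = 45
x = 45/17
x = 45/17

45/17


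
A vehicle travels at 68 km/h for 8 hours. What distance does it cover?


Using distance = speed * time
Speed = 68 km/h
Time = 8 hours
Distance = 68 * 8
= 544 km

544


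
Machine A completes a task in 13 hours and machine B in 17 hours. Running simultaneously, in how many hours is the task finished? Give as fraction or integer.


Rate of A = 1/13 job per hour
Rate of B = 1/17 job per hour
Combined rate = 1/13 + 1/17
Find common denominator: (17 + 13)/(13*17) = 30/221
Combined rate = 30/221 job per hour
Time together = 1 / (30/221) = 221/30 hours

221/30


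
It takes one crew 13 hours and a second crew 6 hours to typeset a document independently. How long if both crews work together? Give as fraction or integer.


Rate of A = 1/13 job per hour
Rate of B = 1/6 job per hour
Combined rate = 1/13 + 1/6
Find common denominator: (6 + 13)/(13*6) = 19/78
Combined rate = 19/78 job per hour
Time together = 1 / (19/78) = 78/19 hours

78/19


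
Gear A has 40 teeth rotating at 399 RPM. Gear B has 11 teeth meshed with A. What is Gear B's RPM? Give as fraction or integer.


Gear ratio: teeth_A * RPM_A = teeth_B * RPM_B
40 * 399 = 11 * RPM_B
15960 = 11 * RPM_B
RPM_B = 15960 / 11
RPM_B = 15960/11

15960/11


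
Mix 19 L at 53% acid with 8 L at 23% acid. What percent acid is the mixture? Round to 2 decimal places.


Solute in mixture 1 = 53% of 19 L = 19*53/100 = 1007/100 L
Solute in mixture 2 = 23% of 8 L = 8*23/100 = 46/25 L
Total solute = 1007/100 + 46/25 = 1191/100 L
Total volume = 19 + 8 = 27 L
Final concentration = 1191/100/27 * 100 = 44.11%

44.11


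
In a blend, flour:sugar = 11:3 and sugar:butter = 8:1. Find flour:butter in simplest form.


Given a:b = 11:3 and b:c = 8:1
Make b consistent. Multiply first ratio by 8: a:b = 88:24
Multiply second ratio by 3: b:c = 24:3
Now b = 24 in both, so a:b:c = 88:24:3
Therefore a:c = 88:3
Simplify by GCD: a:c = 88:3

88:3


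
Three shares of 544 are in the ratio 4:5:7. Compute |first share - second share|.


Total parts = 4 + 5 + 7 = 16
Value per part = 544 / 16 = 34
Shares: 4*34=136, 5*34=170, 7*34=238
First share = 136, second share = 170
Difference = |136 - 170| = 34

34


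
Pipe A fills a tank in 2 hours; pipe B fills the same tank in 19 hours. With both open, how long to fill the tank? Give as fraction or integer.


Rate of A = 1/2 job per hour
Rate of B = 1/19 job per hour
Combined rate = 1/2 + 1/19
Find common denominator: (19 + 2)/(2*19) = 21/38
Combined rate = 21/38 job per hour
Time together = 1 / (21/38) = 38/21 hours

38/21


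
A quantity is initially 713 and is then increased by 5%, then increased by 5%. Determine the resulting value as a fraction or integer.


Start: 713
Step 1: increase by 5% => multiply by 105/100
  713 * 105/100 = 14973/20
Step 2: increase by 5% => multiply by 105/100
  14973/20 * 105/100 = 314433/400
Final value = 314433/400

314433/400


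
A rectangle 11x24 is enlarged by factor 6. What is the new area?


Original dimensions: 11 x 24
Enlargement factor = 6
New width = 11 * 6 = 66
New height = 24 * 6 = 144
New area = 66 * 144 = 9504

9504


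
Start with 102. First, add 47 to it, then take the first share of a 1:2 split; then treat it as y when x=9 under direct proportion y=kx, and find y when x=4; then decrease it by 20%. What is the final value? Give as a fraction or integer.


Start with 102.
Step 1: Add 47: 102+47=149; split 1:2 first = 149*1/3 = 149/3
Step 2: Direct prop: k = (149/3)/9; new y = k*4 = 149/3*4/9 = 596/27
Step 3: Decrease by 20%: 596/27 * 80/100 = 2384/135
Final result = 2384/135

2384/135


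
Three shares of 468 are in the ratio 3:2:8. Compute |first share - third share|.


Total parts = 3 + 2 + 8 = 13
Value per part = 468 / 13 = 36
Shares: 3*36=108, 2*36=72, 8*36=288
First share = 108, third share = 288
Difference = |108 - 288| = 180

180


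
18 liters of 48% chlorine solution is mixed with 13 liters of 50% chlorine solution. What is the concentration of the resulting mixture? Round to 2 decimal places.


Solute in mixture 1 = 48% of 18 L = 18*48/100 = 216/25 L
Solute in mixture 2 = 50% of 13 L = 13*50/100 = 13/2 L
Total solute = 216/25 + 13/2 = 757/50 L
Total volume = 18 + 13 = 31 L
Final concentration = 757/50/31 * 100 = 48.84%

48.84


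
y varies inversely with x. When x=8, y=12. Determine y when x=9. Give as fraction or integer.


Inverse proportion: y = k/x
Find k: k = 8 * 12 = 96
Compute y at x=9: y = 96/9
y = 32/3

32/3


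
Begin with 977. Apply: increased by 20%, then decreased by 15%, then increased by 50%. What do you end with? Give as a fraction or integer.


Start: 977
Step 1: increase by 20% => multiply by 120/100
  977 * 120/100 = 5862/5
Step 2: decrease by 15% => multiply by 85/100
  5862/5 * 85/100 = 49827/50
Step 3: increase by 50% => multiply by 150/100
  49827/50 * 150/100 = 149481/100
Final value = 149481/100

149481/100


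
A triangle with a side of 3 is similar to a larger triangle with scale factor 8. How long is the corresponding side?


Similar triangles have proportional sides
Scale factor = 8
Smaller side = 3
Corresponding larger side = 3 * 8
= 24

24


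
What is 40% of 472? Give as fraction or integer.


Compute 40% of 472
Convert percentage: 40% = 40/100
Multiply: 472 * 40/100
= 18880/100
= 944/5

944/5


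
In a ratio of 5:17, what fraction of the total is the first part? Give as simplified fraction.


Total parts = 5 + 17 = 22
First part fraction = 5/22
Simplify: 5/22 = 5/22

5/22


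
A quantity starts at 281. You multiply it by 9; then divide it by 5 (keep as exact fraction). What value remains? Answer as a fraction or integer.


Start with 281.
Step 1: Multiply by 9: 281 * 9 = 2529
Step 2: Divide by 5: 2529 / 5 = 2529/5
Final result = 2529/5

2529/5


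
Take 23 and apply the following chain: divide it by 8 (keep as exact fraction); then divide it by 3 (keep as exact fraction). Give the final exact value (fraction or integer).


Start with 23.
Step 1: Divide by 8: 23 / 8 = 23/8
Step 2: Divide by 3: 23/8 / 3 = 23/24
Final result = 23/24

23/24


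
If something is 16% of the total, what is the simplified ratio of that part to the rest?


Part = 16%, Remainder = 84%
Ratio = 16:84
GCD(16, 84) = 4
Simplify: 4:21 = 4:21

4:21


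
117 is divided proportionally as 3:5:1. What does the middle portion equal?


Ratio = 3:5:1
Total parts = 3 + 5 + 1 = 9
Value per part = 117 / 9 = 13
First share = 3 * 13 = 39
Middle share = 5 * 13 = 65
Third share = 1 * 13 = 13

65


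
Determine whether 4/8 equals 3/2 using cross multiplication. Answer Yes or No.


Cross multiply to check 4/8 = 3/2
Left cross product: 4 * 2 = 8
Right cross product: 8 * 3 = 24
8 != 24
Not equal, so proportions differ => No

No
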